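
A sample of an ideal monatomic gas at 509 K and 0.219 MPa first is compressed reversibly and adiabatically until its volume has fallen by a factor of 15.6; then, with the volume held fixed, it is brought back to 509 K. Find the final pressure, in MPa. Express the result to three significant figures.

P₃ ≈ 3.42 MPa

For a monatomic ideal gas γ = 5/3.
Adiabatic step (PV^γ = const): P₂ = 0.219×15.6^(5/3) = 21.33 MPa; T₂ = 509×15.6^(2/3) = 3178 K.
Isochoric: P₃ = P₂(T₃/T₂) = 21.33 × (509/3178) = 3.416 MPa.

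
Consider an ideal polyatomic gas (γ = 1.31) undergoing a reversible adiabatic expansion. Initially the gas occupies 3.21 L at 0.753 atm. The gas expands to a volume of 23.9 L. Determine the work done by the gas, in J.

W ≈ 366 J

P₂ = P₁(V₁/V₂)^γ = 0.753×(3.21/23.9)^(1.31) = 0.05428 atm.
For a reversible adiabat, W_by_gas = (P₁V₁ − P₂V₂)/(γ−1).
W_by = (76300×0.00321 − 5500×0.0239) / (0.31) = 366 J.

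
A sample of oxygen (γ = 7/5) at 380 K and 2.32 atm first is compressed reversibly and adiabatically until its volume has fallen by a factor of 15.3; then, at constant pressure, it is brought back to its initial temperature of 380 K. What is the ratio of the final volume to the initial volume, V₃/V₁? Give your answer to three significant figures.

Adiabatic step: V₂/V₁ = 0.06536; T₂ = T₁·15.3^(2/5) = 1132 K.
Isobaric step: V₃/V₂ = T₃/T₂ = 380/1132.
V₃/V₁ = (V₂/V₁)(V₃/V₂) = 0.06536 × (380/1132) = 0.02195.

V₃/V₁ ≈ 0.0219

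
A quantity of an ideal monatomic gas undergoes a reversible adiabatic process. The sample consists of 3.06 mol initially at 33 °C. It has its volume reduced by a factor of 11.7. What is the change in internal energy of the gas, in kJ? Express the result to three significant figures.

For a reversible adiabat TV^(γ−1) is constant, so T₂ = T₁ (V₁/V₂)^(γ−1).
γ = 5/3 for a monatomic ideal gas, so γ−1 = 2/3.
T₁ = 33 °C = 306.1 K.
T₂ = 306.1 × 11.7^(2/3) = 1578 K.
Q = 0, so ΔU = W_on_gas = nCᵥΔT with Cᵥ = R/(γ−1) = 12.47 J/(mol·K).
ΔU = 3.06 × 12.47 × (1578 − 306.1) = 48530 J.

ΔU ≈ 48.5 kJ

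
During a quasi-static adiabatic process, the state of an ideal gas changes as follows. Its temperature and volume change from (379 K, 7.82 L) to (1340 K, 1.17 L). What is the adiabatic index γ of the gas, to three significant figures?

γ ≈ 1.66

TV^(γ−1) = const ⇒ γ − 1 = ln(T₂/T₁) / ln(V₁/V₂).
γ = 1 + ln(1340/379) / ln(7.82/1.17) = 1.665.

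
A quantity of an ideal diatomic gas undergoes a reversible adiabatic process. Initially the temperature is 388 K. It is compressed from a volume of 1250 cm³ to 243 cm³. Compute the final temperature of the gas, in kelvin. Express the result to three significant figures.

T₂ ≈ 747 K

Adiabatic: T₁V₁^(γ−1) = T₂V₂^(γ−1) ⇒ T₂ = T₁ (V₁/V₂)^(γ−1).
For a diatomic ideal gas γ = 7/5, so γ−1 = 2/5.
T₂ = 388 × (1250/243)^(2/5) = 747.1 K.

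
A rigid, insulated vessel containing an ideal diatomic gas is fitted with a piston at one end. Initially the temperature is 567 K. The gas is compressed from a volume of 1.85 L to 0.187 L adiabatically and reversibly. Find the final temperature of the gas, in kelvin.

T₂ ≈ 1420 K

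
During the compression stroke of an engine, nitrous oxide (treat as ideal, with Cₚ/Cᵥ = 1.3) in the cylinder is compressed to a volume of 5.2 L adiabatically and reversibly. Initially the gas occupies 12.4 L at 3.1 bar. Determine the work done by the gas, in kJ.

W ≈ -3.82 kJ

P₂ = P₁(V₁/V₂)^γ = 3.1×(12.4/5.2)^(1.3) = 9.594 bar.
For a reversible adiabat, W_by_gas = (P₁V₁ − P₂V₂)/(γ−1).
W_by = (310000×0.0124 − 959400×0.0052) / (0.3) = -3816 J.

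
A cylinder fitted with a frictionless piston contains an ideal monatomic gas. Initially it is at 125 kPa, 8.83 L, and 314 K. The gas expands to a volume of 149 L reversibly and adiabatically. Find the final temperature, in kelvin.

For a reversible adiabat TV^(γ−1) is constant, so T₂ = T₁ (V₁/V₂)^(γ−1).
γ = 5/3 for a monatomic ideal gas.
T₂ = 314 × (8.83/149)^(2/3) = 47.73 K.

T₂ ≈ 47.7 K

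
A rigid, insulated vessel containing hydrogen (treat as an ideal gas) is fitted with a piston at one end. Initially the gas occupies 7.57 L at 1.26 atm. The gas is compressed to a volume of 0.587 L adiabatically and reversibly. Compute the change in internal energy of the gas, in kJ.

ΔU ≈ 4.30 kJ

γ = 7/5 for a diatomic ideal gas.
P₂ = P₁(V₁/V₂)^γ = 1.26×(7.57/0.587)^(7/5) = 45.19 atm.
For a reversible adiabat, W_by_gas = (P₁V₁ − P₂V₂)/(γ−1).
W_by = (127700×0.00757 − 4.579×10^6×0.000587) / (2/5) = -4303 J.
Q = 0 ⇒ ΔU = −W_by = 4303 J.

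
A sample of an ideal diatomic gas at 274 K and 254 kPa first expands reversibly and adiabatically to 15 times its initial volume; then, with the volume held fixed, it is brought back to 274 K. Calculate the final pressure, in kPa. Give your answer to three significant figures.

For a diatomic ideal gas γ = 7/5.
Adiabatic step (PV^γ = const): P₂ = 254×(1/15)^(7/5) = 5.732 kPa; T₂ = 274×(1/15)^(2/5) = 92.75 K.
Isochoric: P₃ = P₂(T₃/T₂) = 5.732 × (274/92.75) = 16.93 kPa.

P₃ ≈ 16.9 kPa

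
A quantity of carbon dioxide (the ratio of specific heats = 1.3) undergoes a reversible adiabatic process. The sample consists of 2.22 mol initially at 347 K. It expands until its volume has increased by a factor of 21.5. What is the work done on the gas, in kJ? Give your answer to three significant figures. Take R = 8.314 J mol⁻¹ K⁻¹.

Adiabatic: T₁V₁^(γ−1) = T₂V₂^(γ−1) ⇒ T₂ = T₁ (V₁/V₂)^(γ−1).
T₂ = 347 × (1/21.5)^(0.3) = 138.2 K.
Q = 0, so ΔU = W_on_gas = nCᵥΔT with Cᵥ = R/(γ−1) = 27.71 J/(mol·K).
ΔU = 2.22 × 27.71 × (138.2 − 347) = -12840 J.

W ≈ -12.8 kJ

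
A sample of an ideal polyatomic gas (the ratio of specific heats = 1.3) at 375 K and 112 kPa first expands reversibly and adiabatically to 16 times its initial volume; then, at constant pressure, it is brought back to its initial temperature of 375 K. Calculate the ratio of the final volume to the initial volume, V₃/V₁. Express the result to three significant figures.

V₃/V₁ ≈ 36.8

Adiabatic step: V₂/V₁ = 16; T₂ = T₁·(1/16)^(0.3) = 163.2 K.
Isobaric step: V₃/V₂ = T₃/T₂ = 375/163.2.
V₃/V₁ = (V₂/V₁)(V₃/V₂) = 16 × (375/163.2) = 36.76.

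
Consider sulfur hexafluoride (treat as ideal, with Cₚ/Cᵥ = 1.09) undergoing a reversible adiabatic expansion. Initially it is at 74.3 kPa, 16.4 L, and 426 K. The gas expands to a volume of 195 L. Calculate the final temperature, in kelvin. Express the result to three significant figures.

T₂ ≈ 341 K

For a reversible adiabat TV^(γ−1) is constant, so T₂ = T₁ (V₁/V₂)^(γ−1).
T₂ = 426 × (16.4/195)^(0.09) = 340.9 K.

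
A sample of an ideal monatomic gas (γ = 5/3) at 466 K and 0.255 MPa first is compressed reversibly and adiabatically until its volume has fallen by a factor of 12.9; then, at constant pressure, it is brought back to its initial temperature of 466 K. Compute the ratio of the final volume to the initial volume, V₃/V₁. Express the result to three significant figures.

Adiabatic step: V₂/V₁ = 0.07752; T₂ = T₁·12.9^(2/3) = 2563 K.
Isobaric step: V₃/V₂ = T₃/T₂ = 466/2563.
V₃/V₁ = (V₂/V₁)(V₃/V₂) = 0.07752 × (466/2563) = 0.01409.

V₃/V₁ ≈ 0.0141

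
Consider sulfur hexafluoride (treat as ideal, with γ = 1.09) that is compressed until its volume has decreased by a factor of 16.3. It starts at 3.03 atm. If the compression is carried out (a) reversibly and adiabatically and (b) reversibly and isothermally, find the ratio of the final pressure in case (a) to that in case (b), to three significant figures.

Isothermal: P_b = P₁(V₁/V₂) = 3.03×16.3.
Adiabatic: P_a = P₁(V₁/V₂)^γ = 3.03×16.3^(1.09).
P_a/P_b = (V₁/V₂)^(γ−1) = 16.3^(0.09) = 1.286.

P_adiabatic / P_isothermal ≈ 1.29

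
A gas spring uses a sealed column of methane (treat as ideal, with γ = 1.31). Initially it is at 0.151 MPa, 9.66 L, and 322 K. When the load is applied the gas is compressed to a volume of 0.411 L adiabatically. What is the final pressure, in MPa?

P₂ ≈ 9.44 MPa

Adiabatic: P₁V₁^γ = P₂V₂^γ ⇒ P₂ = P₁ (V₁/V₂)^γ.
P₂ = 0.151 × (9.66/0.411)^(1.31) = 9.444 MPa.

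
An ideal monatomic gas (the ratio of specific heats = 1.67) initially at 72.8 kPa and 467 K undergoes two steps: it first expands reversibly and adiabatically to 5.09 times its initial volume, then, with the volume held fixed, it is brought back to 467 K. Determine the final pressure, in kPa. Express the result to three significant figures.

Adiabatic step (PV^γ = const): P₂ = 72.8×(1/5.09)^(1.67) = 4.807 kPa; T₂ = 467×(1/5.09)^(0.67) = 157 K.
Isochoric: P₃ = P₂(T₃/T₂) = 4.807 × (467/157) = 14.3 kPa.

P₃ ≈ 14.3 kPa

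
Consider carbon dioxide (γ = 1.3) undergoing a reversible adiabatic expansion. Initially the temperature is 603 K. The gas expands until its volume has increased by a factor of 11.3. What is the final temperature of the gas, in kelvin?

Adiabatic: T₁V₁^(γ−1) = T₂V₂^(γ−1) ⇒ T₂ = T₁ (V₁/V₂)^(γ−1).
T₂ = 603 × (1/11.3)^(0.3) = 291.3 K.

T₂ ≈ 291 K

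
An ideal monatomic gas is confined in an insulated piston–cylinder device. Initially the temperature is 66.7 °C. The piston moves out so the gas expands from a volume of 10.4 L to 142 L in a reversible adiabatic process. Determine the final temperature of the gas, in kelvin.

T₂ ≈ 59.5 K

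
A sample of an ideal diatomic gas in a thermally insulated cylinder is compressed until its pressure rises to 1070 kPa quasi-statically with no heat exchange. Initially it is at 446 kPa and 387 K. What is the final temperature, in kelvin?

T₂ ≈ 497 K

Adiabatic: T₂/T₁ = (P₂/P₁)^((γ−1)/γ).
For a diatomic ideal gas γ = 7/5, so (γ−1)/γ = 2/7.
T₂ = 387 × (1070/446)^(2/7) = 496.9 K.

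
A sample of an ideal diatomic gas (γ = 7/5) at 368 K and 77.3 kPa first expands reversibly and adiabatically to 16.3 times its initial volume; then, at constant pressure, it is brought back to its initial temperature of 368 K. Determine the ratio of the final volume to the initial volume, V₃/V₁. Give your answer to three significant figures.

V₃/V₁ ≈ 49.8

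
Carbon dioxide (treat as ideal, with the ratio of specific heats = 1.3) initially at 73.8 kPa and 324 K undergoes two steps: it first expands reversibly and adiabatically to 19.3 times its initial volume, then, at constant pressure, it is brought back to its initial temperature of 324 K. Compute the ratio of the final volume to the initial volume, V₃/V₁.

Adiabatic step: V₂/V₁ = 19.3; T₂ = T₁·(1/19.3)^(0.3) = 133.3 K.
Isobaric step: V₃/V₂ = T₃/T₂ = 324/133.3.
V₃/V₁ = (V₂/V₁)(V₃/V₂) = 19.3 × (324/133.3) = 46.91.

V₃/V₁ ≈ 46.9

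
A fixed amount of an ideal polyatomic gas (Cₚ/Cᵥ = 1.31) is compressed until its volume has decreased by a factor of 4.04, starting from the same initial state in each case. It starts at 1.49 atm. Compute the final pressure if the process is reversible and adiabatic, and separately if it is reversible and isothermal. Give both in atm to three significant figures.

adiabatic: 9.28 atm; isothermal: 6.02 atm

Isothermal: P₂ = P₁(V₁/V₂) = 1.49×4.04 = 6.02 atm.
Adiabatic: P₂ = P₁(V₁/V₂)^γ = 1.49×4.04^(1.31) = 9.28 atm.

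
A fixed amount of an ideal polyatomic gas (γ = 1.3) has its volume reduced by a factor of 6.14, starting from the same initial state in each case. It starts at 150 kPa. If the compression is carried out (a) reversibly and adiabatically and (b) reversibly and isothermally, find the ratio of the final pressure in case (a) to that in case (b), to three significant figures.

Isothermal: P_b = P₁(V₁/V₂) = 150×6.14.
Adiabatic: P_a = P₁(V₁/V₂)^γ = 150×6.14^(1.3).
P_a/P_b = (V₁/V₂)^(γ−1) = 6.14^(0.3) = 1.724.

P_adiabatic / P_isothermal ≈ 1.72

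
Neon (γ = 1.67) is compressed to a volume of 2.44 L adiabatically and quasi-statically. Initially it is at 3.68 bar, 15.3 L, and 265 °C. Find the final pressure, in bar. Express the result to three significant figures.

P₂ ≈ 78.9 bar

Adiabatic: P₁V₁^γ = P₂V₂^γ ⇒ P₂ = P₁ (V₁/V₂)^γ.
P₂ = 3.68 × (15.3/2.44)^(1.67) = 78.95 bar.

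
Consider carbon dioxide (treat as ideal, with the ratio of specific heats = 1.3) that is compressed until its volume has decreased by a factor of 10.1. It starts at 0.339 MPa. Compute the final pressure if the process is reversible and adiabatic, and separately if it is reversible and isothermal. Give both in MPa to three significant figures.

Isothermal: P₂ = P₁(V₁/V₂) = 0.339×10.1 = 3.424 MPa.
Adiabatic: P₂ = P₁(V₁/V₂)^γ = 0.339×10.1^(1.3) = 6.852 MPa.

adiabatic: 6.85 MPa; isothermal: 3.42 MPa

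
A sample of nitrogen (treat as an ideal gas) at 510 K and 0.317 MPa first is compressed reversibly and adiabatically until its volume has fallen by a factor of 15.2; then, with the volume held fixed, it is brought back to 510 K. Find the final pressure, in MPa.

P₃ ≈ 4.82 MPa

For a diatomic ideal gas γ = 7/5.
Adiabatic step (PV^γ = const): P₂ = 0.317×15.2^(7/5) = 14.31 MPa; T₂ = 510×15.2^(2/5) = 1515 K.
Isochoric: P₃ = P₂(T₃/T₂) = 14.31 × (510/1515) = 4.818 MPa.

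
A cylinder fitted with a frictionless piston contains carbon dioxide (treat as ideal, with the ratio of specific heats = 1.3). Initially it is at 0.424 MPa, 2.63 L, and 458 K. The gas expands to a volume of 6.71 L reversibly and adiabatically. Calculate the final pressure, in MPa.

P₂ ≈ 0.125 MPa

Since PV^γ is constant along a reversible adiabat, P₂ = P₁ (V₁/V₂)^γ.
P₂ = 0.424 × (2.63/6.71)^(1.3) = 0.1255 MPa.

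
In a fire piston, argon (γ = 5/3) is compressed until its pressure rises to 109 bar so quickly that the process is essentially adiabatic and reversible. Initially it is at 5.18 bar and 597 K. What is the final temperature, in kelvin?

T₂ ≈ 2020 K

Along an adiabat T P^((1−γ)/γ) is constant, so T₂ = T₁ (P₂/P₁)^((γ−1)/γ).
T₂ = 597 × (109/5.18)^(2/5) = 2019 K.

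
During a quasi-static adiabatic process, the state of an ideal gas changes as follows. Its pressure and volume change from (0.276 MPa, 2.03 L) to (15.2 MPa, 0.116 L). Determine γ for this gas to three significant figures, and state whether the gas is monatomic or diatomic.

PV^γ = const ⇒ γ = ln(P₂/P₁) / ln(V₁/V₂).
γ = ln(15.2/0.276) / ln(2.03/0.116) = 1.401.
γ ≈ 1.40 is close to 7/5, so the gas is diatomic.

γ ≈ 1.40; diatomic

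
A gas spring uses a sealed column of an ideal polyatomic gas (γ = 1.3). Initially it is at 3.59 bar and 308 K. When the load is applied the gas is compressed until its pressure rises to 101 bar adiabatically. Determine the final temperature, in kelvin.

Along an adiabat T P^((1−γ)/γ) is constant, so T₂ = T₁ (P₂/P₁)^((γ−1)/γ).
T₂ = 308 × (101/3.59)^(0.231) = 665.3 K.

T₂ ≈ 665 K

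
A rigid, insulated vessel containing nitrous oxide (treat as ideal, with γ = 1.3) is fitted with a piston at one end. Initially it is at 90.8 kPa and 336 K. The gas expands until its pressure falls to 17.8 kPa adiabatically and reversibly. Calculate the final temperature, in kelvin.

Adiabatic: T₂/T₁ = (P₂/P₁)^((γ−1)/γ).
T₂ = 336 × (17.8/90.8)^(0.231) = 230.7 K.

T₂ ≈ 231 K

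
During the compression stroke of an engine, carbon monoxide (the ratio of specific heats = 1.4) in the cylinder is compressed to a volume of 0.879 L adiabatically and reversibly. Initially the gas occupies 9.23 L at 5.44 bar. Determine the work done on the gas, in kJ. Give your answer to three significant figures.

W ≈ 19.6 kJ

P₂ = P₁(V₁/V₂)^γ = 5.44×(9.23/0.879)^(1.4) = 146.3 bar.
For a reversible adiabat, W_by_gas = (P₁V₁ − P₂V₂)/(γ−1).
W_by = (544000×0.00923 − 1.463×10^7×0.000879) / (0.4) = -19600 J.
W_on_gas = −W_by = 19600 J.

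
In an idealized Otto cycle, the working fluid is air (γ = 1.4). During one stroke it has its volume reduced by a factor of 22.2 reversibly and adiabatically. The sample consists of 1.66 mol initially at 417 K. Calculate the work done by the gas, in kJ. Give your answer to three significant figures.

W ≈ -35.3 kJ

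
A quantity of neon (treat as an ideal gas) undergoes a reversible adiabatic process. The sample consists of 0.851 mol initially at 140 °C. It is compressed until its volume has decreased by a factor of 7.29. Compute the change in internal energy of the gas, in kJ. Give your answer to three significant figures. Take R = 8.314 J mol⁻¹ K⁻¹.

Adiabatic: T₁V₁^(γ−1) = T₂V₂^(γ−1) ⇒ T₂ = T₁ (V₁/V₂)^(γ−1).
γ = 5/3 for a monatomic ideal gas, so γ−1 = 2/3.
T₁ = 140 °C = 413.1 K.
T₂ = 413.1 × 7.29^(2/3) = 1553 K.
Q = 0, so ΔU = W_on_gas = nCᵥΔT with Cᵥ = R/(γ−1) = 12.47 J/(mol·K).
ΔU = 0.851 × 12.47 × (1553 − 413.1) = 12100 J.

ΔU ≈ 12.1 kJ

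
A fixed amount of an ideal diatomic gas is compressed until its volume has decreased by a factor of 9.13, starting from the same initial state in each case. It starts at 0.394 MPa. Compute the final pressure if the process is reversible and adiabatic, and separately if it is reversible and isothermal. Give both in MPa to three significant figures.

adiabatic: 8.71 MPa; isothermal: 3.60 MPa

For a diatomic ideal gas γ = 7/5.
Isothermal: P₂ = P₁(V₁/V₂) = 0.394×9.13 = 3.597 MPa.
Adiabatic: P₂ = P₁(V₁/V₂)^γ = 0.394×9.13^(7/5) = 8.713 MPa.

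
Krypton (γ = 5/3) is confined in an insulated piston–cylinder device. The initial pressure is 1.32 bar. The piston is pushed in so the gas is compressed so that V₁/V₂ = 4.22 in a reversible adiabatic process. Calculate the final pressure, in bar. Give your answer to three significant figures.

Since PV^γ is constant along a reversible adiabat, P₂ = P₁ (V₁/V₂)^γ.
P₂ = 1.32 × 4.22^(5/3) = 14.55 bar.

P₂ ≈ 14.5 bar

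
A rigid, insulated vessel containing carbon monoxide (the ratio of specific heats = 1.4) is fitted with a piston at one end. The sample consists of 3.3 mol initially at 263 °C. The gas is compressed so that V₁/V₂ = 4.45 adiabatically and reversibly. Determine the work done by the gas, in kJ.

Adiabatic: T₁V₁^(γ−1) = T₂V₂^(γ−1) ⇒ T₂ = T₁ (V₁/V₂)^(γ−1).
T₁ = 263 °C = 536.1 K.
T₂ = 536.1 × 4.45^(0.4) = 974.2 K.
Q = 0, so ΔU = W_on_gas = nCᵥΔT with Cᵥ = R/(γ−1) = 20.79 J/(mol·K).
ΔU = 3.3 × 20.79 × (974.2 − 536.1) = 30040 J.
Work done by the gas = −ΔU = -30040 J.

W ≈ -30.0 kJ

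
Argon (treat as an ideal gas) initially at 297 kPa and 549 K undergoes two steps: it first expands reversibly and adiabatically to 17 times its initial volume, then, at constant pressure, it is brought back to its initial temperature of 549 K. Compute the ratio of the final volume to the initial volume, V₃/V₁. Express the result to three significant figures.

V₃/V₁ ≈ 112

For a monatomic ideal gas γ = 5/3.
Adiabatic step: V₂/V₁ = 17; T₂ = T₁·(1/17)^(2/3) = 83.04 K.
Isobaric step: V₃/V₂ = T₃/T₂ = 549/83.04.
V₃/V₁ = (V₂/V₁)(V₃/V₂) = 17 × (549/83.04) = 112.4.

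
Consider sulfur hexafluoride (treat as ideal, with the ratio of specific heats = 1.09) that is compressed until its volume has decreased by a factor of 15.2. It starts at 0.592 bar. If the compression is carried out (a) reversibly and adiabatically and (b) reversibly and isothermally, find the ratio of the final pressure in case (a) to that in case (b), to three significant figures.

P_adiabatic / P_isothermal ≈ 1.28

Isothermal: P_b = P₁(V₁/V₂) = 0.592×15.2.
Adiabatic: P_a = P₁(V₁/V₂)^γ = 0.592×15.2^(1.09).
P_a/P_b = (V₁/V₂)^(γ−1) = 15.2^(0.09) = 1.278.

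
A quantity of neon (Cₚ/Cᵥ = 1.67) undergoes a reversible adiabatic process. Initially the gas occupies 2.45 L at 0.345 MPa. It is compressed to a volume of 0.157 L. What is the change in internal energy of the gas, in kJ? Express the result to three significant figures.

P₂ = P₁(V₁/V₂)^γ = 0.345×(2.45/0.157)^(1.67) = 33.93 MPa.
For a reversible adiabat, W_by_gas = (P₁V₁ − P₂V₂)/(γ−1).
W_by = (345000×0.00245 − 3.393×10^7×0.000157) / (0.67) = -6689 J.
Q = 0 ⇒ ΔU = −W_by = 6689 J.

ΔU ≈ 6.69 kJ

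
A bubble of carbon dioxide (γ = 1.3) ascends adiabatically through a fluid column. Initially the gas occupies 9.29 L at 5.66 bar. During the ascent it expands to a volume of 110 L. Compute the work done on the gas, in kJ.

P₂ = P₁(V₁/V₂)^γ = 5.66×(9.29/110)^(1.3) = 0.2277 bar.
For a reversible adiabat, W_by_gas = (P₁V₁ − P₂V₂)/(γ−1).
W_by = (566000×0.00929 − 22770×0.11) / (0.3) = 9177 J.
W_on_gas = −W_by = -9177 J.

W ≈ -9.18 kJ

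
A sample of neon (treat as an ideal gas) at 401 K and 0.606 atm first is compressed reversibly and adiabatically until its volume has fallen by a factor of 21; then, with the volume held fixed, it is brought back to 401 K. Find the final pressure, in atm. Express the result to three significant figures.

For a monatomic ideal gas γ = 5/3.
Adiabatic step (PV^γ = const): P₂ = 0.606×21^(5/3) = 96.87 atm; T₂ = 401×21^(2/3) = 3052 K.
Isochoric: P₃ = P₂(T₃/T₂) = 96.87 × (401/3052) = 12.73 atm.

P₃ ≈ 12.7 atm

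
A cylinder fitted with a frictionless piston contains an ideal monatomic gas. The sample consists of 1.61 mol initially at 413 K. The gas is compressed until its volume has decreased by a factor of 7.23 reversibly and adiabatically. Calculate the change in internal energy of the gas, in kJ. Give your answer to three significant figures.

Adiabatic: T₁V₁^(γ−1) = T₂V₂^(γ−1) ⇒ T₂ = T₁ (V₁/V₂)^(γ−1).
γ = 5/3 for a monatomic ideal gas, so γ−1 = 2/3.
T₂ = 413 × 7.23^(2/3) = 1544 K.
Q = 0, so ΔU = W_on_gas = nCᵥΔT with Cᵥ = R/(γ−1) = 12.47 J/(mol·K).
ΔU = 1.61 × 12.47 × (1544 − 413) = 22710 J.

ΔU ≈ 22.7 kJ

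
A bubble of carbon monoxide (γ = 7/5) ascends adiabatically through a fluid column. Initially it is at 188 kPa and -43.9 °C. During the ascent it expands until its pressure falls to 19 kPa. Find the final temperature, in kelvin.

Along an adiabat T P^((1−γ)/γ) is constant, so T₂ = T₁ (P₂/P₁)^((γ−1)/γ).
T₁ = -43.9 °C = 229.2 K.
T₂ = 229.2 × (19/188)^(2/7) = 119.1 K.

T₂ ≈ 119 K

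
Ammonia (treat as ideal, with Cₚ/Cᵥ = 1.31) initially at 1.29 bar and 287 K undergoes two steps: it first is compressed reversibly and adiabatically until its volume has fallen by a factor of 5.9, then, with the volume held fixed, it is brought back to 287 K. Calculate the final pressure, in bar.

Adiabatic step (PV^γ = const): P₂ = 1.29×5.9^(1.31) = 13.19 bar; T₂ = 287×5.9^(0.31) = 497.6 K.
Isochoric: P₃ = P₂(T₃/T₂) = 13.19 × (287/497.6) = 7.611 bar.

P₃ ≈ 7.61 bar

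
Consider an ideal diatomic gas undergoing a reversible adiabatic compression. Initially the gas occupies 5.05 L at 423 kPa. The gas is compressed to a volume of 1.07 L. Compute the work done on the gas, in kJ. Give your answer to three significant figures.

γ = 7/5 for a diatomic ideal gas.
P₂ = P₁(V₁/V₂)^γ = 423×(5.05/1.07)^(7/5) = 3714 kPa.
For a reversible adiabat, W_by_gas = (P₁V₁ − P₂V₂)/(γ−1).
W_by = (423000×0.00505 − 3.714×10^6×0.00107) / (2/5) = -4594 J.
W_on_gas = −W_by = 4594 J.

W ≈ 4.59 kJ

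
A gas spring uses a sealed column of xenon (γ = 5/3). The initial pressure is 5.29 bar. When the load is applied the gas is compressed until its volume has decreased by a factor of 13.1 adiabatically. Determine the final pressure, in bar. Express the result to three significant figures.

Since PV^γ is constant along a reversible adiabat, P₂ = P₁ (V₁/V₂)^γ.
P₂ = 5.29 × 13.1^(5/3) = 385.1 bar.

P₂ ≈ 385 bar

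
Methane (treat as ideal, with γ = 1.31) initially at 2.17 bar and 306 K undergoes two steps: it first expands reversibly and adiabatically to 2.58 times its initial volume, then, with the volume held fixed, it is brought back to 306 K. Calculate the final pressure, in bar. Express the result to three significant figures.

P₃ ≈ 0.841 bar

Adiabatic step (PV^γ = const): P₂ = 2.17×(1/2.58)^(1.31) = 0.627 bar; T₂ = 306×(1/2.58)^(0.31) = 228.1 K.
Isochoric: P₃ = P₂(T₃/T₂) = 0.627 × (306/228.1) = 0.8411 bar.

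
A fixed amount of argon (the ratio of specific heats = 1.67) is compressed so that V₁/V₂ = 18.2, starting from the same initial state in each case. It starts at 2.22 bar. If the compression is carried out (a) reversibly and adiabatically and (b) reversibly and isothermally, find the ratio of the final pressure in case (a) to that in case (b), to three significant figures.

P_adiabatic / P_isothermal ≈ 6.99

Isothermal: P_b = P₁(V₁/V₂) = 2.22×18.2.
Adiabatic: P_a = P₁(V₁/V₂)^γ = 2.22×18.2^(1.67).
P_a/P_b = (V₁/V₂)^(γ−1) = 18.2^(0.67) = 6.986.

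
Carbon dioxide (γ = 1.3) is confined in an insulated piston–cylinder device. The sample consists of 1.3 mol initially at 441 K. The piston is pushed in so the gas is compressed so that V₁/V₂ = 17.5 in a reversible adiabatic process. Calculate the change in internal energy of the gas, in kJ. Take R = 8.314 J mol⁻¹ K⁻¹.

Adiabatic: T₁V₁^(γ−1) = T₂V₂^(γ−1) ⇒ T₂ = T₁ (V₁/V₂)^(γ−1).
T₂ = 441 × 17.5^(0.3) = 1041 K.
Q = 0, so ΔU = W_on_gas = nCᵥΔT with Cᵥ = R/(γ−1) = 27.71 J/(mol·K).
ΔU = 1.3 × 27.71 × (1041 − 441) = 21610 J.

ΔU ≈ 21.6 kJ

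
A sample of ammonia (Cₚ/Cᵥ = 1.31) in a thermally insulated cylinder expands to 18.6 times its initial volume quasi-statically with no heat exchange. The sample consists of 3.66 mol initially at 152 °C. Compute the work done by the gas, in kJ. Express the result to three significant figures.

W ≈ 24.9 kJ

Adiabatic: T₁V₁^(γ−1) = T₂V₂^(γ−1) ⇒ T₂ = T₁ (V₁/V₂)^(γ−1).
T₁ = 152 °C = 425.1 K.
T₂ = 425.1 × (1/18.6)^(0.31) = 171.8 K.
Q = 0, so ΔU = W_on_gas = nCᵥΔT with Cᵥ = R/(γ−1) = 26.82 J/(mol·K).
ΔU = 3.66 × 26.82 × (171.8 − 425.1) = -24870 J.
Work done by the gas = −ΔU = 24870 J.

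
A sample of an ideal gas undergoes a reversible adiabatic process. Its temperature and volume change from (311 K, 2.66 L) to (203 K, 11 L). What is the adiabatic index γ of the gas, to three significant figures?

TV^(γ−1) = const ⇒ γ − 1 = ln(T₂/T₁) / ln(V₁/V₂).
γ = 1 + ln(203/311) / ln(2.66/11) = 1.301.

γ ≈ 1.30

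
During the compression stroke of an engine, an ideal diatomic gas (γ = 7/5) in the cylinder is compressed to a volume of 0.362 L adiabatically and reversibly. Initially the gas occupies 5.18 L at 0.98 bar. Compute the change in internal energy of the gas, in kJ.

ΔU ≈ 2.41 kJ

P₂ = P₁(V₁/V₂)^γ = 0.98×(5.18/0.362)^(7/5) = 40.65 bar.
For a reversible adiabat, W_by_gas = (P₁V₁ − P₂V₂)/(γ−1).
W_by = (98000×0.00518 − 4.065×10^6×0.000362) / (2/5) = -2410 J.
Q = 0 ⇒ ΔU = −W_by = 2410 J.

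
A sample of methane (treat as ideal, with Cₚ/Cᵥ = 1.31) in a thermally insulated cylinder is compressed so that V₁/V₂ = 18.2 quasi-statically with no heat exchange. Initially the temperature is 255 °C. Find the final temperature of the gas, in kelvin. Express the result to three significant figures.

Adiabatic: T₁V₁^(γ−1) = T₂V₂^(γ−1) ⇒ T₂ = T₁ (V₁/V₂)^(γ−1).
T₁ = 255 °C = 528.1 K.
T₂ = 528.1 × 18.2^(0.31) = 1298 K.

T₂ ≈ 1300 K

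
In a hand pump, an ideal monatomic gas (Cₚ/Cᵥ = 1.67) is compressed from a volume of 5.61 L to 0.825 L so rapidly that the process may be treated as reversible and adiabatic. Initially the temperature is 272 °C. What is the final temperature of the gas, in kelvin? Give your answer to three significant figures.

Adiabatic: T₁V₁^(γ−1) = T₂V₂^(γ−1) ⇒ T₂ = T₁ (V₁/V₂)^(γ−1).
T₁ = 272 °C = 545.1 K.
T₂ = 545.1 × (5.61/0.825)^(0.67) = 1969 K.

T₂ ≈ 1970 K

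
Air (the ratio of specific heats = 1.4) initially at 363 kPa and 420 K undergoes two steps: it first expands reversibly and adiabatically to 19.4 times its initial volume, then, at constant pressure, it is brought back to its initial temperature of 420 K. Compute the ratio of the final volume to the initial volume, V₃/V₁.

V₃/V₁ ≈ 63.5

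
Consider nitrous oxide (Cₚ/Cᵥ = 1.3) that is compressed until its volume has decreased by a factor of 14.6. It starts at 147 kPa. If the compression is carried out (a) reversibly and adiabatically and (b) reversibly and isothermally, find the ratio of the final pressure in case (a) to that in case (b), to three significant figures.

P_adiabatic / P_isothermal ≈ 2.24

Isothermal: P_b = P₁(V₁/V₂) = 147×14.6.
Adiabatic: P_a = P₁(V₁/V₂)^γ = 147×14.6^(1.3).
P_a/P_b = (V₁/V₂)^(γ−1) = 14.6^(0.3) = 2.235.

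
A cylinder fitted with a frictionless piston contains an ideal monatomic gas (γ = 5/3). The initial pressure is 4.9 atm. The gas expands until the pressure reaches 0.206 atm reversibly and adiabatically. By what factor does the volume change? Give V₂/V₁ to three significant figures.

V₂/V₁ ≈ 6.70

From PV^γ = const, V₂/V₁ = (P₁/P₂)^(1/γ).
V₂/V₁ = (4.9/0.206)^(3/5) = 6.696.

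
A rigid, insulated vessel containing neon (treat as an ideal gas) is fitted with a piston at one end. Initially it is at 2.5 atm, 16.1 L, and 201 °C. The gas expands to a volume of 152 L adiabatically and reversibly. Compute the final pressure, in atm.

P₂ ≈ 0.0593 atm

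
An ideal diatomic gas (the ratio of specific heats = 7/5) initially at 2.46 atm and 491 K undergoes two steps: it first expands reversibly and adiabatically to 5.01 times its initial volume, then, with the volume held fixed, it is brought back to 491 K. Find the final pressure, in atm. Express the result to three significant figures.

P₃ ≈ 0.491 atm

Adiabatic step (PV^γ = const): P₂ = 2.46×(1/5.01)^(7/5) = 0.2577 atm; T₂ = 491×(1/5.01)^(2/5) = 257.7 K.
Isochoric: P₃ = P₂(T₃/T₂) = 0.2577 × (491/257.7) = 0.491 atm.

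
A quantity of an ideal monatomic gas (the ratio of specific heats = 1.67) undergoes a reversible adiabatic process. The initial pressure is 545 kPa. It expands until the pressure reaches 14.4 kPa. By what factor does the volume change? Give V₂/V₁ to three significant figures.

From PV^γ = const, V₂/V₁ = (P₁/P₂)^(1/γ).
V₂/V₁ = (545/14.4)^(0.599) = 8.809.

V₂/V₁ ≈ 8.81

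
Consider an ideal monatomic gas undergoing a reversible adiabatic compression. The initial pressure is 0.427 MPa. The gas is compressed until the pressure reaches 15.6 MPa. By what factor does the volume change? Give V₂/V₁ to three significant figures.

V₂/V₁ ≈ 0.115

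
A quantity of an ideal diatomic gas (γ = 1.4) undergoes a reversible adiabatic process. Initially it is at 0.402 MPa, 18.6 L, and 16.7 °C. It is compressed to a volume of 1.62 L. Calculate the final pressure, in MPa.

Adiabatic: P₁V₁^γ = P₂V₂^γ ⇒ P₂ = P₁ (V₁/V₂)^γ.
P₂ = 0.402 × (18.6/1.62)^(1.4) = 12.25 MPa.

P₂ ≈ 12.3 MPa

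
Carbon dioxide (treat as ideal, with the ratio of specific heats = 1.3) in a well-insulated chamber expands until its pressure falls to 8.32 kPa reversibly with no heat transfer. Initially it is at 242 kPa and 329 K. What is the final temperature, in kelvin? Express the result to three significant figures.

T₂ ≈ 151 K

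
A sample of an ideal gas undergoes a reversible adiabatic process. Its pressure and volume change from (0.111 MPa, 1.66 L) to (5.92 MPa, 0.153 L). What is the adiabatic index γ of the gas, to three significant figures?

γ ≈ 1.67

PV^γ = const ⇒ γ = ln(P₂/P₁) / ln(V₁/V₂).
γ = ln(5.92/0.111) / ln(1.66/0.153) = 1.668.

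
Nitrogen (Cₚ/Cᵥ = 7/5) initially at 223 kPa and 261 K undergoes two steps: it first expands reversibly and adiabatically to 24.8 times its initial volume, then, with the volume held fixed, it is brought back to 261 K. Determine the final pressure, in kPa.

P₃ ≈ 8.99 kPa

Adiabatic step (PV^γ = const): P₂ = 223×(1/24.8)^(7/5) = 2.489 kPa; T₂ = 261×(1/24.8)^(2/5) = 72.25 K.
Isochoric: P₃ = P₂(T₃/T₂) = 2.489 × (261/72.25) = 8.992 kPa.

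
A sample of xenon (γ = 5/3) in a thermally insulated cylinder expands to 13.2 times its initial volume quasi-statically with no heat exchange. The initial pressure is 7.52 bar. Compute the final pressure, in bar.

Since PV^γ is constant along a reversible adiabat, P₂ = P₁ (V₁/V₂)^γ.
P₂ = 7.52 × (1/13.2)^(5/3) = 0.102 bar.

P₂ ≈ 0.102 bar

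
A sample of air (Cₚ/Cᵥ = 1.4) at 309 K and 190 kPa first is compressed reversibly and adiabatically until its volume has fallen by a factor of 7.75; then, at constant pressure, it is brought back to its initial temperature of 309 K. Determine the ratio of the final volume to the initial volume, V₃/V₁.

V₃/V₁ ≈ 0.0569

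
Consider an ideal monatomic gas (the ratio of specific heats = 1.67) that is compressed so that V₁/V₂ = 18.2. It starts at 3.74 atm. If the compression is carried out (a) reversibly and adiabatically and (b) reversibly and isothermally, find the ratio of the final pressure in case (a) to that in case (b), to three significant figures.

Isothermal: P_b = P₁(V₁/V₂) = 3.74×18.2.
Adiabatic: P_a = P₁(V₁/V₂)^γ = 3.74×18.2^(1.67).
P_a/P_b = (V₁/V₂)^(γ−1) = 18.2^(0.67) = 6.986.

P_adiabatic / P_isothermal ≈ 6.99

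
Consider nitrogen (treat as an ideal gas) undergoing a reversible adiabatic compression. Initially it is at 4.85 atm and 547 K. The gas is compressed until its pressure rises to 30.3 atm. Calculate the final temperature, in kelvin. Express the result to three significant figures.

T₂ ≈ 923 K

Adiabatic: T₂/T₁ = (P₂/P₁)^((γ−1)/γ).
For a diatomic ideal gas γ = 7/5, so (γ−1)/γ = 2/7.
T₂ = 547 × (30.3/4.85)^(2/7) = 923.3 K.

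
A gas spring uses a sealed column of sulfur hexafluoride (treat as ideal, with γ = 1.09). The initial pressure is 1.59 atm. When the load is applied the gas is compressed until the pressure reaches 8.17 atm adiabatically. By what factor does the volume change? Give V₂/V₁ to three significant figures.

V₂/V₁ ≈ 0.223

From PV^γ = const, V₂/V₁ = (P₁/P₂)^(1/γ).
V₂/V₁ = (1.59/8.17)^(0.917) = 0.2228.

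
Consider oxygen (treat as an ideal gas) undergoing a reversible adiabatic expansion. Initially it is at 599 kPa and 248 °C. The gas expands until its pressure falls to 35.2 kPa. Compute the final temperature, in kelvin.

T₂ ≈ 232 K

Adiabatic: T₂/T₁ = (P₂/P₁)^((γ−1)/γ).
For a diatomic ideal gas γ = 7/5, so (γ−1)/γ = 2/7.
T₁ = 248 °C = 521.1 K.
T₂ = 521.1 × (35.2/599)^(2/7) = 231.9 K.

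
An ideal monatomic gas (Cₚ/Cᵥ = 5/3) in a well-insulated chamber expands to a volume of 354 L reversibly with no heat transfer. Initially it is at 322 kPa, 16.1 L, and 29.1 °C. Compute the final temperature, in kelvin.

Adiabatic: T₁V₁^(γ−1) = T₂V₂^(γ−1) ⇒ T₂ = T₁ (V₁/V₂)^(γ−1).
T₁ = 29.1 °C = 302.2 K.
T₂ = 302.2 × (16.1/354)^(2/3) = 38.51 K.

T₂ ≈ 38.5 K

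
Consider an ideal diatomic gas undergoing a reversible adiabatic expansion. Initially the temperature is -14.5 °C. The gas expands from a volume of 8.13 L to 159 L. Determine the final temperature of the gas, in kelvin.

T₂ ≈ 78.7 K

Adiabatic: T₁V₁^(γ−1) = T₂V₂^(γ−1) ⇒ T₂ = T₁ (V₁/V₂)^(γ−1).
For a diatomic ideal gas γ = 7/5, so γ−1 = 2/5.
T₁ = -14.5 °C = 258.6 K.
T₂ = 258.6 × (8.13/159)^(2/5) = 78.74 K.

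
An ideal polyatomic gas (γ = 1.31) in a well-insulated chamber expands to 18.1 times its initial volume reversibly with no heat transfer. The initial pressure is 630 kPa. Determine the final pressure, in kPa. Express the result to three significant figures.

Since PV^γ is constant along a reversible adiabat, P₂ = P₁ (V₁/V₂)^γ.
P₂ = 630 × (1/18.1)^(1.31) = 14.18 kPa.

P₂ ≈ 14.2 kPa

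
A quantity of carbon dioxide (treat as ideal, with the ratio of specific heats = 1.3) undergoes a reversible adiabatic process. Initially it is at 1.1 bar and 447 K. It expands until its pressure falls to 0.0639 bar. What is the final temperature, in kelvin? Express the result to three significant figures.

Along an adiabat T P^((1−γ)/γ) is constant, so T₂ = T₁ (P₂/P₁)^((γ−1)/γ).
T₂ = 447 × (0.0639/1.1)^(0.231) = 231.8 K.

T₂ ≈ 232 K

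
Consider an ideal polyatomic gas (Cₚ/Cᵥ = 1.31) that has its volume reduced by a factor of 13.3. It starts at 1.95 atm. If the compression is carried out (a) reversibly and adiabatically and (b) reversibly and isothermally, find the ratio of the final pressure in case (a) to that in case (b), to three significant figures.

P_adiabatic / P_isothermal ≈ 2.23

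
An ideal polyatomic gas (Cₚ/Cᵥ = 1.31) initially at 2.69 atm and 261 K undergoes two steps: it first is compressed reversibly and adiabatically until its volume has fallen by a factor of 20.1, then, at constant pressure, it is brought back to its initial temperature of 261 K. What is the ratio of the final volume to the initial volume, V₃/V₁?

V₃/V₁ ≈ 0.0196

Adiabatic step: V₂/V₁ = 0.04975; T₂ = T₁·20.1^(0.31) = 661.7 K.
Isobaric step: V₃/V₂ = T₃/T₂ = 261/661.7.
V₃/V₁ = (V₂/V₁)(V₃/V₂) = 0.04975 × (261/661.7) = 0.01963.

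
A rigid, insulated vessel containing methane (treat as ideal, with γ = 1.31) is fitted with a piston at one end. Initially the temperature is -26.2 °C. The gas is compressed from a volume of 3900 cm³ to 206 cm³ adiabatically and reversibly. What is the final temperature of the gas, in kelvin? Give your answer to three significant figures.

T₂ ≈ 615 K

For a reversible adiabat TV^(γ−1) is constant, so T₂ = T₁ (V₁/V₂)^(γ−1).
T₁ = -26.2 °C = 246.9 K.
T₂ = 246.9 × (3900/206)^(0.31) = 614.5 K.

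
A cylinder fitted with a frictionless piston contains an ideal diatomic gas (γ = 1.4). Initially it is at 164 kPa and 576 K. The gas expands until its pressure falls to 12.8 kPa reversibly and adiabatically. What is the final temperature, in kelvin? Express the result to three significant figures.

T₂ ≈ 278 K

Adiabatic: T₂/T₁ = (P₂/P₁)^((γ−1)/γ).
T₂ = 576 × (12.8/164)^(0.286) = 277.9 K.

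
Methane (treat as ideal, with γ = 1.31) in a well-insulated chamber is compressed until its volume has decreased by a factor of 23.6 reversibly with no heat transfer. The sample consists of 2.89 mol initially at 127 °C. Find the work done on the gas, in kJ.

Adiabatic: T₁V₁^(γ−1) = T₂V₂^(γ−1) ⇒ T₂ = T₁ (V₁/V₂)^(γ−1).
T₁ = 127 °C = 400.1 K.
T₂ = 400.1 × 23.6^(0.31) = 1066 K.
Q = 0, so ΔU = W_on_gas = nCᵥΔT with Cᵥ = R/(γ−1) = 26.82 J/(mol·K).
ΔU = 2.89 × 26.82 × (1066 − 400.1) = 51620 J.

W ≈ 51.6 kJ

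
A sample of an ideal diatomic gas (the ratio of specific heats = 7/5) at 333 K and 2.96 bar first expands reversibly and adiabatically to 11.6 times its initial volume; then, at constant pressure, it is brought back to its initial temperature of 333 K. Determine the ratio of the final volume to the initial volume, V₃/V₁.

V₃/V₁ ≈ 30.9

Adiabatic step: V₂/V₁ = 11.6; T₂ = T₁·(1/11.6)^(2/5) = 124.9 K.
Isobaric step: V₃/V₂ = T₃/T₂ = 333/124.9.
V₃/V₁ = (V₂/V₁)(V₃/V₂) = 11.6 × (333/124.9) = 30.92.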